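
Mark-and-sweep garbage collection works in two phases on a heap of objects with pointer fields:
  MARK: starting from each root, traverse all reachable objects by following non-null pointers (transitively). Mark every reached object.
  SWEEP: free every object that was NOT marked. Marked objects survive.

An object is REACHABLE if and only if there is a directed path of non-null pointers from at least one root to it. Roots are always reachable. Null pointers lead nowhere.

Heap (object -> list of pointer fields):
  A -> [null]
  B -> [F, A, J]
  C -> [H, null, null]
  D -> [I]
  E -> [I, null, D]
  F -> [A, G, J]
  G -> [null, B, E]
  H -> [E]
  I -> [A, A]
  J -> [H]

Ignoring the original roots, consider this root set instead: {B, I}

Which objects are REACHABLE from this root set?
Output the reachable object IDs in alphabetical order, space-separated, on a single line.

Roots: B I
Mark B: refs=F A J, marked=B
Mark I: refs=A A, marked=B I
Mark F: refs=A G J, marked=B F I
Mark A: refs=null, marked=A B F I
Mark J: refs=H, marked=A B F I J
Mark G: refs=null B E, marked=A B F G I J
Mark H: refs=E, marked=A B F G H I J
Mark E: refs=I null D, marked=A B E F G H I J
Mark D: refs=I, marked=A B D E F G H I J
Unmarked (collected): C

Answer: A B D E F G H I J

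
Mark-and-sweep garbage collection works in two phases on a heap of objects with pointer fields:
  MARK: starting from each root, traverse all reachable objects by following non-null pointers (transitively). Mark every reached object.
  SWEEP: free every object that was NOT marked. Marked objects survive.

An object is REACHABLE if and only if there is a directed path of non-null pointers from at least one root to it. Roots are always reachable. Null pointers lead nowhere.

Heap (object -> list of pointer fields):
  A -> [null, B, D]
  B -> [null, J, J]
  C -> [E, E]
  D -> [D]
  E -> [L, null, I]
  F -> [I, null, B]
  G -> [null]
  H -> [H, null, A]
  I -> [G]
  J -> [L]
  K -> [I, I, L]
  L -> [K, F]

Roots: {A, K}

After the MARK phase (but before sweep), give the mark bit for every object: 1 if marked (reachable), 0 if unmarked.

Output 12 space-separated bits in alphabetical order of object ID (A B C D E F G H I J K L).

Roots: A K
Mark A: refs=null B D, marked=A
Mark K: refs=I I L, marked=A K
Mark B: refs=null J J, marked=A B K
Mark D: refs=D, marked=A B D K
Mark I: refs=G, marked=A B D I K
Mark L: refs=K F, marked=A B D I K L
Mark J: refs=L, marked=A B D I J K L
Mark G: refs=null, marked=A B D G I J K L
Mark F: refs=I null B, marked=A B D F G I J K L
Unmarked (collected): C E H

Answer: 1 1 0 1 0 1 1 0 1 1 1 1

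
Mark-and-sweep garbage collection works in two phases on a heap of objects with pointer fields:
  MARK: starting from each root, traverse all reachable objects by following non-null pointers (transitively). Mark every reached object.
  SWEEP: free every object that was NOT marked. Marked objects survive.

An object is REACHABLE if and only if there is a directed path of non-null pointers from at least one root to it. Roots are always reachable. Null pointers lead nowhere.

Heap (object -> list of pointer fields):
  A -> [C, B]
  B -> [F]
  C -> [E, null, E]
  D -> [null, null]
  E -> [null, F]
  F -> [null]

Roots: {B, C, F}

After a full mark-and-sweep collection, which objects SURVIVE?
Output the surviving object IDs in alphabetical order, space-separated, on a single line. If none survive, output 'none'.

Answer: B C E F

Derivation:
Roots: B C F
Mark B: refs=F, marked=B
Mark C: refs=E null E, marked=B C
Mark F: refs=null, marked=B C F
Mark E: refs=null F, marked=B C E F
Unmarked (collected): A D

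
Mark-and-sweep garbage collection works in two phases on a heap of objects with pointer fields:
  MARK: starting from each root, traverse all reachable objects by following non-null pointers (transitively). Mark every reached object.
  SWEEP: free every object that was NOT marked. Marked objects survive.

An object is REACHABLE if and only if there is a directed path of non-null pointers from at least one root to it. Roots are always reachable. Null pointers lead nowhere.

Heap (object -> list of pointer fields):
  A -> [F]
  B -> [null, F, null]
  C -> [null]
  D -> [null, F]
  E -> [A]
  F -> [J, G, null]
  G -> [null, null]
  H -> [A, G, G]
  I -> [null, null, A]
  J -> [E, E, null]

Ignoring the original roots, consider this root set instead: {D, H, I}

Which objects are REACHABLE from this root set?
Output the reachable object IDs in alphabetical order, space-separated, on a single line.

Answer: A D E F G H I J

Derivation:
Roots: D H I
Mark D: refs=null F, marked=D
Mark H: refs=A G G, marked=D H
Mark I: refs=null null A, marked=D H I
Mark F: refs=J G null, marked=D F H I
Mark A: refs=F, marked=A D F H I
Mark G: refs=null null, marked=A D F G H I
Mark J: refs=E E null, marked=A D F G H I J
Mark E: refs=A, marked=A D E F G H I J
Unmarked (collected): B C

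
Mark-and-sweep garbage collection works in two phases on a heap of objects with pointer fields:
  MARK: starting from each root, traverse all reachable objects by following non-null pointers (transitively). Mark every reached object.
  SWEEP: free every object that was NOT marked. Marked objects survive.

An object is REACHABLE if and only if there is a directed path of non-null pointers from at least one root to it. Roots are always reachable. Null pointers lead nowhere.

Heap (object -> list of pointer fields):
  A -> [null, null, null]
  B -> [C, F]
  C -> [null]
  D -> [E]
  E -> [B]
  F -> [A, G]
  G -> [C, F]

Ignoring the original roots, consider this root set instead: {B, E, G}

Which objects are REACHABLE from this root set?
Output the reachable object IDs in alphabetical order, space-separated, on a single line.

Answer: A B C E F G

Derivation:
Roots: B E G
Mark B: refs=C F, marked=B
Mark E: refs=B, marked=B E
Mark G: refs=C F, marked=B E G
Mark C: refs=null, marked=B C E G
Mark F: refs=A G, marked=B C E F G
Mark A: refs=null null null, marked=A B C E F G
Unmarked (collected): D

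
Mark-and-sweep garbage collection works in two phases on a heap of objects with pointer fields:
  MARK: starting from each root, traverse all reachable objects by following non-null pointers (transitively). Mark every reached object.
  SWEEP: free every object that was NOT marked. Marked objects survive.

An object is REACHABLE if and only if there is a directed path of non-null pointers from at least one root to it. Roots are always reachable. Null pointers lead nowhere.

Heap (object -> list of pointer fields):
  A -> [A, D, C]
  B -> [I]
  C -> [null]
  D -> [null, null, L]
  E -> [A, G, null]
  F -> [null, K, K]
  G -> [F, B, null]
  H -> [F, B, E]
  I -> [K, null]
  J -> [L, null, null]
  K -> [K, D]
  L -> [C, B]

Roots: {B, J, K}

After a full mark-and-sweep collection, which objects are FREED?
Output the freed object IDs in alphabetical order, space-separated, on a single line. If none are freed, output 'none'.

Roots: B J K
Mark B: refs=I, marked=B
Mark J: refs=L null null, marked=B J
Mark K: refs=K D, marked=B J K
Mark I: refs=K null, marked=B I J K
Mark L: refs=C B, marked=B I J K L
Mark D: refs=null null L, marked=B D I J K L
Mark C: refs=null, marked=B C D I J K L
Unmarked (collected): A E F G H

Answer: A E F G H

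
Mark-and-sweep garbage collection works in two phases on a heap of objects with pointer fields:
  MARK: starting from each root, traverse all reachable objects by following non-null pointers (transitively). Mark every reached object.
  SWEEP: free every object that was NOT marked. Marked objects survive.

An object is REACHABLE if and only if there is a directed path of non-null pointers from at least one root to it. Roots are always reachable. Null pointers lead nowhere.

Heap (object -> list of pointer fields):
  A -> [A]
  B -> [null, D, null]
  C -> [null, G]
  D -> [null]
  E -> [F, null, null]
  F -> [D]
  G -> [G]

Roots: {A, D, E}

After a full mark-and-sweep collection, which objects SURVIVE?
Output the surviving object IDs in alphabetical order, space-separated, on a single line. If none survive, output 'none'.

Roots: A D E
Mark A: refs=A, marked=A
Mark D: refs=null, marked=A D
Mark E: refs=F null null, marked=A D E
Mark F: refs=D, marked=A D E F
Unmarked (collected): B C G

Answer: A D E F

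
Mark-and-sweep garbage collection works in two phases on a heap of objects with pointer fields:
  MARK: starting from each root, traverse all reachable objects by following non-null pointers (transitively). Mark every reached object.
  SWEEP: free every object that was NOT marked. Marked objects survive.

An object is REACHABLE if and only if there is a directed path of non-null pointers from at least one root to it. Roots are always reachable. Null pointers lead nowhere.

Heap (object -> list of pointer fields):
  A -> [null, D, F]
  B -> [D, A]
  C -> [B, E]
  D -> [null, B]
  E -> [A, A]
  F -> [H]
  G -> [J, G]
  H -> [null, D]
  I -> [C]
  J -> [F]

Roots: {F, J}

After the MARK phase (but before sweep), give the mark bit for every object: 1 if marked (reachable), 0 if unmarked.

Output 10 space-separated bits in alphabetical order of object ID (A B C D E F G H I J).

Roots: F J
Mark F: refs=H, marked=F
Mark J: refs=F, marked=F J
Mark H: refs=null D, marked=F H J
Mark D: refs=null B, marked=D F H J
Mark B: refs=D A, marked=B D F H J
Mark A: refs=null D F, marked=A B D F H J
Unmarked (collected): C E G I

Answer: 1 1 0 1 0 1 0 1 0 1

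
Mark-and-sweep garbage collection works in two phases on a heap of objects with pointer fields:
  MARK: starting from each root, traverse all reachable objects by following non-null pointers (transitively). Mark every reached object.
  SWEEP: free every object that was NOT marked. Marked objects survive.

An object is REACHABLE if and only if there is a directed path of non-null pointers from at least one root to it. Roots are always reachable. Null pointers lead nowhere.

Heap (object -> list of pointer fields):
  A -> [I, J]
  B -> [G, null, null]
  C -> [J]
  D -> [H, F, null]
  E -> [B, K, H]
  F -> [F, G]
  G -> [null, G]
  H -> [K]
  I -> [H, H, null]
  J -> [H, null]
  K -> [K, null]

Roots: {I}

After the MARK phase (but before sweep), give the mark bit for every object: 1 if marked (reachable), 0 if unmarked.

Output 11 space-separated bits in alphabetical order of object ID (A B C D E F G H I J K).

Roots: I
Mark I: refs=H H null, marked=I
Mark H: refs=K, marked=H I
Mark K: refs=K null, marked=H I K
Unmarked (collected): A B C D E F G J

Answer: 0 0 0 0 0 0 0 1 1 0 1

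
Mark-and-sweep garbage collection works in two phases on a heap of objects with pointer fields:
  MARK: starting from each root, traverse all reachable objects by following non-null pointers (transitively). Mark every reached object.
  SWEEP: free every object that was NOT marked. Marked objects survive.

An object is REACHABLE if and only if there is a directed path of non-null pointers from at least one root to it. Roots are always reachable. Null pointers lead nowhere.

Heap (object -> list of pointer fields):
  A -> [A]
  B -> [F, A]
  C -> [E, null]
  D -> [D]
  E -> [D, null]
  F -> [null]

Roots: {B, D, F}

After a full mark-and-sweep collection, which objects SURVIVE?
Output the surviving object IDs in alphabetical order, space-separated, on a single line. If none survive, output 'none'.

Answer: A B D F

Derivation:
Roots: B D F
Mark B: refs=F A, marked=B
Mark D: refs=D, marked=B D
Mark F: refs=null, marked=B D F
Mark A: refs=A, marked=A B D F
Unmarked (collected): C E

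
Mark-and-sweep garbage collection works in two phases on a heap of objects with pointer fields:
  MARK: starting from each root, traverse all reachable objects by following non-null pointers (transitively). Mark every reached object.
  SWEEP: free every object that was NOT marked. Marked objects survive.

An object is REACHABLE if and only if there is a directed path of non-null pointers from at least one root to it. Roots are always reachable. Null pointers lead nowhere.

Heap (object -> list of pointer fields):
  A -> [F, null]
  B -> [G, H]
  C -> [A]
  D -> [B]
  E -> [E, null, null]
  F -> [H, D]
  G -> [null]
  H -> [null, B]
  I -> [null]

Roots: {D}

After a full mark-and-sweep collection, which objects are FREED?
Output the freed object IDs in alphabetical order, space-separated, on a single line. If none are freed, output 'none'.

Roots: D
Mark D: refs=B, marked=D
Mark B: refs=G H, marked=B D
Mark G: refs=null, marked=B D G
Mark H: refs=null B, marked=B D G H
Unmarked (collected): A C E F I

Answer: A C E F I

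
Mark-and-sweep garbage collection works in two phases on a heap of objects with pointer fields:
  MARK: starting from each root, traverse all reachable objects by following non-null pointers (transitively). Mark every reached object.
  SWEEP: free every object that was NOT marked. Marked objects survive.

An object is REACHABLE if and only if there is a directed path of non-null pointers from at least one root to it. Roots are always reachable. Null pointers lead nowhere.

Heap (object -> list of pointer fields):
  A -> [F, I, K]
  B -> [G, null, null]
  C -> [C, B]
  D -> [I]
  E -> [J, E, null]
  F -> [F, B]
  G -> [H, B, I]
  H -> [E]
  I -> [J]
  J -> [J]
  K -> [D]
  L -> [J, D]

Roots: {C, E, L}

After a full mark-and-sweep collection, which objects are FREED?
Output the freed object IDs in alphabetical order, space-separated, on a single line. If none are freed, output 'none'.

Roots: C E L
Mark C: refs=C B, marked=C
Mark E: refs=J E null, marked=C E
Mark L: refs=J D, marked=C E L
Mark B: refs=G null null, marked=B C E L
Mark J: refs=J, marked=B C E J L
Mark D: refs=I, marked=B C D E J L
Mark G: refs=H B I, marked=B C D E G J L
Mark I: refs=J, marked=B C D E G I J L
Mark H: refs=E, marked=B C D E G H I J L
Unmarked (collected): A F K

Answer: A F K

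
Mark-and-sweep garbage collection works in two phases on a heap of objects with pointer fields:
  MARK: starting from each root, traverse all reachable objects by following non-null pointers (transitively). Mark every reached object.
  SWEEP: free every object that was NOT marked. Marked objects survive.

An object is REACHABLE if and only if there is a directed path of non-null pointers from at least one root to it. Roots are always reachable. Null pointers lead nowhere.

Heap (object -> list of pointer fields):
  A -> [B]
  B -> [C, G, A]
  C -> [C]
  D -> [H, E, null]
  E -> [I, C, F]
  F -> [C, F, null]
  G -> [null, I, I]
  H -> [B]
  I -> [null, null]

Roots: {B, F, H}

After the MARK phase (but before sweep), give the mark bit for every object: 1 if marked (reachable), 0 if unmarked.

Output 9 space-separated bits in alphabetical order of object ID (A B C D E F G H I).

Answer: 1 1 1 0 0 1 1 1 1

Derivation:
Roots: B F H
Mark B: refs=C G A, marked=B
Mark F: refs=C F null, marked=B F
Mark H: refs=B, marked=B F H
Mark C: refs=C, marked=B C F H
Mark G: refs=null I I, marked=B C F G H
Mark A: refs=B, marked=A B C F G H
Mark I: refs=null null, marked=A B C F G H I
Unmarked (collected): D E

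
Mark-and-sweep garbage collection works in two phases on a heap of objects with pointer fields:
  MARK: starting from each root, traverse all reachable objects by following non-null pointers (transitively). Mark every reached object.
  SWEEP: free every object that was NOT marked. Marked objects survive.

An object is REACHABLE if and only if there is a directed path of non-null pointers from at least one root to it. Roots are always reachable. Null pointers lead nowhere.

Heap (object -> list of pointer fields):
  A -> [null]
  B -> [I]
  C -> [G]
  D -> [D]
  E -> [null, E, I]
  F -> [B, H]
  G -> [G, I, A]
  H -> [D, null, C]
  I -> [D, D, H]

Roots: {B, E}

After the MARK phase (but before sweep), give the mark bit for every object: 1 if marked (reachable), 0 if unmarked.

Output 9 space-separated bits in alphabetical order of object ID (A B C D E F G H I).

Roots: B E
Mark B: refs=I, marked=B
Mark E: refs=null E I, marked=B E
Mark I: refs=D D H, marked=B E I
Mark D: refs=D, marked=B D E I
Mark H: refs=D null C, marked=B D E H I
Mark C: refs=G, marked=B C D E H I
Mark G: refs=G I A, marked=B C D E G H I
Mark A: refs=null, marked=A B C D E G H I
Unmarked (collected): F

Answer: 1 1 1 1 1 0 1 1 1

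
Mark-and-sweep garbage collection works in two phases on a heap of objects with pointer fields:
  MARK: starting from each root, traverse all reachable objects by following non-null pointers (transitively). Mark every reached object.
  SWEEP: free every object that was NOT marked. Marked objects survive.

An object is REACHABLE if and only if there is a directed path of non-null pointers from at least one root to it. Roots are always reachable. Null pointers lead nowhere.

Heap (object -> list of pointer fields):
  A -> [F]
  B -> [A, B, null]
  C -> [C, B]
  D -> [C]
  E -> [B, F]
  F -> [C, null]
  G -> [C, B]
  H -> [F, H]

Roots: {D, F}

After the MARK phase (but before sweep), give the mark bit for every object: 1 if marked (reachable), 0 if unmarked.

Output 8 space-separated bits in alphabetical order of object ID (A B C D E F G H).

Answer: 1 1 1 1 0 1 0 0

Derivation:
Roots: D F
Mark D: refs=C, marked=D
Mark F: refs=C null, marked=D F
Mark C: refs=C B, marked=C D F
Mark B: refs=A B null, marked=B C D F
Mark A: refs=F, marked=A B C D F
Unmarked (collected): E G H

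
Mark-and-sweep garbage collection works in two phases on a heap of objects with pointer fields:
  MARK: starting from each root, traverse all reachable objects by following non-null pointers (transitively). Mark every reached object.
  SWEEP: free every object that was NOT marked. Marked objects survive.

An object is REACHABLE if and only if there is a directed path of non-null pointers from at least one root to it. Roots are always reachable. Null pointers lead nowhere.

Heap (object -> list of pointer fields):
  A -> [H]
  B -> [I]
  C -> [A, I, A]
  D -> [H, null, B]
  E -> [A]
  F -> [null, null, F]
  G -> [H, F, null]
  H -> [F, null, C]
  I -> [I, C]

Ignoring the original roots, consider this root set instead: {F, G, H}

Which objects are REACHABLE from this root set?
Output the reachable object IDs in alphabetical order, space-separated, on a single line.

Roots: F G H
Mark F: refs=null null F, marked=F
Mark G: refs=H F null, marked=F G
Mark H: refs=F null C, marked=F G H
Mark C: refs=A I A, marked=C F G H
Mark A: refs=H, marked=A C F G H
Mark I: refs=I C, marked=A C F G H I
Unmarked (collected): B D E

Answer: A C F G H I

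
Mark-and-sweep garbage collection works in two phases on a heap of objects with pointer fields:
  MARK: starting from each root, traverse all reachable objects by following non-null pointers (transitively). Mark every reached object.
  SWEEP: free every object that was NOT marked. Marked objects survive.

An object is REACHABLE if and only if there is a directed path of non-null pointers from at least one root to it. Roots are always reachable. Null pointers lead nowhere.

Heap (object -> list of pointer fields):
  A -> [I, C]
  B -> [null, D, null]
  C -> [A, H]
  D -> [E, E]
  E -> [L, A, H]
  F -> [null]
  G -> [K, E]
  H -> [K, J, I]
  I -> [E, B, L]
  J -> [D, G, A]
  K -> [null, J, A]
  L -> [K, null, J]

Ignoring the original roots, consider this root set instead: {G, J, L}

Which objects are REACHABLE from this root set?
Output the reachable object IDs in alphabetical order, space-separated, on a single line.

Answer: A B C D E G H I J K L

Derivation:
Roots: G J L
Mark G: refs=K E, marked=G
Mark J: refs=D G A, marked=G J
Mark L: refs=K null J, marked=G J L
Mark K: refs=null J A, marked=G J K L
Mark E: refs=L A H, marked=E G J K L
Mark D: refs=E E, marked=D E G J K L
Mark A: refs=I C, marked=A D E G J K L
Mark H: refs=K J I, marked=A D E G H J K L
Mark I: refs=E B L, marked=A D E G H I J K L
Mark C: refs=A H, marked=A C D E G H I J K L
Mark B: refs=null D null, marked=A B C D E G H I J K L
Unmarked (collected): F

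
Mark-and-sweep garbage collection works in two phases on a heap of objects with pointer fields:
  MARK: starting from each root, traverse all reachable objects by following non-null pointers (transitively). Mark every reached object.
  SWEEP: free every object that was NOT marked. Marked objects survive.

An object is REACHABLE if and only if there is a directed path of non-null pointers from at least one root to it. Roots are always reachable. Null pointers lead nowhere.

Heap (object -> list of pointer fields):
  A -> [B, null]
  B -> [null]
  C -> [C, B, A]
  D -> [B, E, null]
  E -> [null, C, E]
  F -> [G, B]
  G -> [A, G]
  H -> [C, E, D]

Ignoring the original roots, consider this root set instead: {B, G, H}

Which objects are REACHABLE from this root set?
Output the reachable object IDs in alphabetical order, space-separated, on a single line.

Roots: B G H
Mark B: refs=null, marked=B
Mark G: refs=A G, marked=B G
Mark H: refs=C E D, marked=B G H
Mark A: refs=B null, marked=A B G H
Mark C: refs=C B A, marked=A B C G H
Mark E: refs=null C E, marked=A B C E G H
Mark D: refs=B E null, marked=A B C D E G H
Unmarked (collected): F

Answer: A B C D E G H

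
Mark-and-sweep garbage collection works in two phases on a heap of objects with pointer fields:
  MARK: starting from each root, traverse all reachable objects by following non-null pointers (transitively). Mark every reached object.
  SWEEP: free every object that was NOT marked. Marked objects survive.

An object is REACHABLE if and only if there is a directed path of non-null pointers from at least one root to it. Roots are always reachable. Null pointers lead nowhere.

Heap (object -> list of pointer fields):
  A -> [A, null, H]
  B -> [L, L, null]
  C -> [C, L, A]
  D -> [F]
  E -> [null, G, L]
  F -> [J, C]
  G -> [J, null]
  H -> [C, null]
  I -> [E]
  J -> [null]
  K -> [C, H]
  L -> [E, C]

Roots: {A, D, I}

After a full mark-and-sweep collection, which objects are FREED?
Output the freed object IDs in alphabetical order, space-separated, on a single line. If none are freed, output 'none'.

Answer: B K

Derivation:
Roots: A D I
Mark A: refs=A null H, marked=A
Mark D: refs=F, marked=A D
Mark I: refs=E, marked=A D I
Mark H: refs=C null, marked=A D H I
Mark F: refs=J C, marked=A D F H I
Mark E: refs=null G L, marked=A D E F H I
Mark C: refs=C L A, marked=A C D E F H I
Mark J: refs=null, marked=A C D E F H I J
Mark G: refs=J null, marked=A C D E F G H I J
Mark L: refs=E C, marked=A C D E F G H I J L
Unmarked (collected): B K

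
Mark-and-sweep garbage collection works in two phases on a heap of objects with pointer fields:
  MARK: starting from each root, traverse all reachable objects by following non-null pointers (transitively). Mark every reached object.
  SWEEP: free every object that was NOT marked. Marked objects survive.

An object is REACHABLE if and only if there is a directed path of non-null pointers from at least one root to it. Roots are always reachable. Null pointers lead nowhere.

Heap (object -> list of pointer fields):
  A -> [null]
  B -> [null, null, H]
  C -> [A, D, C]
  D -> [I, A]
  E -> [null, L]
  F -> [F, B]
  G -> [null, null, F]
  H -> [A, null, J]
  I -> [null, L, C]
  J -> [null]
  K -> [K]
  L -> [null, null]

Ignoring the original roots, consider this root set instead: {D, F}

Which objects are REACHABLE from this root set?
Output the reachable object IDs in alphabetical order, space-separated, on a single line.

Roots: D F
Mark D: refs=I A, marked=D
Mark F: refs=F B, marked=D F
Mark I: refs=null L C, marked=D F I
Mark A: refs=null, marked=A D F I
Mark B: refs=null null H, marked=A B D F I
Mark L: refs=null null, marked=A B D F I L
Mark C: refs=A D C, marked=A B C D F I L
Mark H: refs=A null J, marked=A B C D F H I L
Mark J: refs=null, marked=A B C D F H I J L
Unmarked (collected): E G K

Answer: A B C D F H I J L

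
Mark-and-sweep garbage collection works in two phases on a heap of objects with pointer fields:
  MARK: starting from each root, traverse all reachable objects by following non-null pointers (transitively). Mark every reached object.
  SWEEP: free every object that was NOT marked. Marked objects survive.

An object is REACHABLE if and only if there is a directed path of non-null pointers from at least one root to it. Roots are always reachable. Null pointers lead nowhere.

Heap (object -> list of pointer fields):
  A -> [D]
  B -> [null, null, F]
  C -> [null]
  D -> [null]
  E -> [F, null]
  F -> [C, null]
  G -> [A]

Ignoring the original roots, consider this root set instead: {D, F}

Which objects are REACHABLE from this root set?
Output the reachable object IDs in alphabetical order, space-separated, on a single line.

Answer: C D F

Derivation:
Roots: D F
Mark D: refs=null, marked=D
Mark F: refs=C null, marked=D F
Mark C: refs=null, marked=C D F
Unmarked (collected): A B E G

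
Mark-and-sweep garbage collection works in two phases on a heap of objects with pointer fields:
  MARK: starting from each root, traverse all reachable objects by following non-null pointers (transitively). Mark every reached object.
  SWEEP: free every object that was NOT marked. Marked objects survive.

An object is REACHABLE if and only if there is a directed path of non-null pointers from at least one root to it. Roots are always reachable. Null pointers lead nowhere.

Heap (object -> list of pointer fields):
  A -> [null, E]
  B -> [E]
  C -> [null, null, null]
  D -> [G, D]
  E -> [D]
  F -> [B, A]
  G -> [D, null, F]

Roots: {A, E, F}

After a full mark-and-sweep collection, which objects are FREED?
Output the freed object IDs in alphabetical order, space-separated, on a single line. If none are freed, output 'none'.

Answer: C

Derivation:
Roots: A E F
Mark A: refs=null E, marked=A
Mark E: refs=D, marked=A E
Mark F: refs=B A, marked=A E F
Mark D: refs=G D, marked=A D E F
Mark B: refs=E, marked=A B D E F
Mark G: refs=D null F, marked=A B D E F G
Unmarked (collected): C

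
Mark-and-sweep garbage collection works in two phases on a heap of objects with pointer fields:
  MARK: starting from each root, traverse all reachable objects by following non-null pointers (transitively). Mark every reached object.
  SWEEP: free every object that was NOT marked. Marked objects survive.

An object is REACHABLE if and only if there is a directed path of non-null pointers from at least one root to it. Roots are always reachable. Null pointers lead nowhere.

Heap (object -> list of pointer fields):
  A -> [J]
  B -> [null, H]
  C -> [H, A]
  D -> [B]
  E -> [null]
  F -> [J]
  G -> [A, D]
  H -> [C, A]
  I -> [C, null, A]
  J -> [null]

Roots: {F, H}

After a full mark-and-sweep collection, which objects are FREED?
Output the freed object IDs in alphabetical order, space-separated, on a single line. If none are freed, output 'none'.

Answer: B D E G I

Derivation:
Roots: F H
Mark F: refs=J, marked=F
Mark H: refs=C A, marked=F H
Mark J: refs=null, marked=F H J
Mark C: refs=H A, marked=C F H J
Mark A: refs=J, marked=A C F H J
Unmarked (collected): B D E G I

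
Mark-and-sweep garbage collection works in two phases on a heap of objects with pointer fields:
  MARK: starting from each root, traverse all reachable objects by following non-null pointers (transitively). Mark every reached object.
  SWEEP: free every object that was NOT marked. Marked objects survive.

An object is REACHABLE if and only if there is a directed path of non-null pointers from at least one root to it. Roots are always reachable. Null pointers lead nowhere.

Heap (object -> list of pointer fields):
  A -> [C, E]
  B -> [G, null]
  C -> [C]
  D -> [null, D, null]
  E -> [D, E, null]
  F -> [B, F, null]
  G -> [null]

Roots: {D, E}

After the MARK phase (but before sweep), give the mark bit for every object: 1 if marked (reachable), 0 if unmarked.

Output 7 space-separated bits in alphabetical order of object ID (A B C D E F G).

Answer: 0 0 0 1 1 0 0

Derivation:
Roots: D E
Mark D: refs=null D null, marked=D
Mark E: refs=D E null, marked=D E
Unmarked (collected): A B C F G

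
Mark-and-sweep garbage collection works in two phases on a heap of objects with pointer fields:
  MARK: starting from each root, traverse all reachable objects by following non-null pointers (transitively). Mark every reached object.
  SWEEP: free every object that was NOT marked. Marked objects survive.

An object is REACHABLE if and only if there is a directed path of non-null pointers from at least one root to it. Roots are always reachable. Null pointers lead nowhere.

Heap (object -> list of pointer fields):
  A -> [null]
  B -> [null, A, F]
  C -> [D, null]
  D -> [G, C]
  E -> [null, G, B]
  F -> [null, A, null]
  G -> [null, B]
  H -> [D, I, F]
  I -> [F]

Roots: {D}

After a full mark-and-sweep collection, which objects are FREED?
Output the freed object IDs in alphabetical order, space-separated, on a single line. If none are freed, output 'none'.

Roots: D
Mark D: refs=G C, marked=D
Mark G: refs=null B, marked=D G
Mark C: refs=D null, marked=C D G
Mark B: refs=null A F, marked=B C D G
Mark A: refs=null, marked=A B C D G
Mark F: refs=null A null, marked=A B C D F G
Unmarked (collected): E H I

Answer: E H I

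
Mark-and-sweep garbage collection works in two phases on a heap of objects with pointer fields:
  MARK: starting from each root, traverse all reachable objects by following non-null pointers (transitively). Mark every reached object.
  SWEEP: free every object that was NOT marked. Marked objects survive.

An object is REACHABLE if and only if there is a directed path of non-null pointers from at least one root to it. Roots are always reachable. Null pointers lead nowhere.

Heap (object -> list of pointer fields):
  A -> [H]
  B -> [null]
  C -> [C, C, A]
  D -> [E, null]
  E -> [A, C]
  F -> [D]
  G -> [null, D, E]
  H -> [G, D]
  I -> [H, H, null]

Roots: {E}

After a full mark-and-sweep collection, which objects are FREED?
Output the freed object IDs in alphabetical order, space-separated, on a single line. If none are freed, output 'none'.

Answer: B F I

Derivation:
Roots: E
Mark E: refs=A C, marked=E
Mark A: refs=H, marked=A E
Mark C: refs=C C A, marked=A C E
Mark H: refs=G D, marked=A C E H
Mark G: refs=null D E, marked=A C E G H
Mark D: refs=E null, marked=A C D E G H
Unmarked (collected): B F I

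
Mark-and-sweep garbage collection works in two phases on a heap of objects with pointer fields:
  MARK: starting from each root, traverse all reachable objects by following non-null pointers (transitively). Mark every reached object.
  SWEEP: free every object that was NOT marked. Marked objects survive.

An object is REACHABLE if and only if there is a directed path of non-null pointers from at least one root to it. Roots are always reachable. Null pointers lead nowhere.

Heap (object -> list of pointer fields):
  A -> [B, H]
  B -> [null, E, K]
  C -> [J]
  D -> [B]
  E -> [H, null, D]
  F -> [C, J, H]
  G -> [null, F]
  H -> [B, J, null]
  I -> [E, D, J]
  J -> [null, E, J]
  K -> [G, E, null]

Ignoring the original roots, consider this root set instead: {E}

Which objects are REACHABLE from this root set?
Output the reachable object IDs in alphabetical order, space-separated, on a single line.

Roots: E
Mark E: refs=H null D, marked=E
Mark H: refs=B J null, marked=E H
Mark D: refs=B, marked=D E H
Mark B: refs=null E K, marked=B D E H
Mark J: refs=null E J, marked=B D E H J
Mark K: refs=G E null, marked=B D E H J K
Mark G: refs=null F, marked=B D E G H J K
Mark F: refs=C J H, marked=B D E F G H J K
Mark C: refs=J, marked=B C D E F G H J K
Unmarked (collected): A I

Answer: B C D E F G H J K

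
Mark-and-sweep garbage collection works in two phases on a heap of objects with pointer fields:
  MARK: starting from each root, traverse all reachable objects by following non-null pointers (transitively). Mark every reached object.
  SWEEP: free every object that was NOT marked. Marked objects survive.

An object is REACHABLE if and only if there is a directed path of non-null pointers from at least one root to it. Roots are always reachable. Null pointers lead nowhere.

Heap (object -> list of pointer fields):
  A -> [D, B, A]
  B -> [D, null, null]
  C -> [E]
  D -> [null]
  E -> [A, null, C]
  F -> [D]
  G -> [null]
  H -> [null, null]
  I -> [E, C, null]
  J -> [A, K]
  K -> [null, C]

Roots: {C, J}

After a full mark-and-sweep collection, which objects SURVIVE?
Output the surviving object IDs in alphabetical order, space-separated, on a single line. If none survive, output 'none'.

Answer: A B C D E J K

Derivation:
Roots: C J
Mark C: refs=E, marked=C
Mark J: refs=A K, marked=C J
Mark E: refs=A null C, marked=C E J
Mark A: refs=D B A, marked=A C E J
Mark K: refs=null C, marked=A C E J K
Mark D: refs=null, marked=A C D E J K
Mark B: refs=D null null, marked=A B C D E J K
Unmarked (collected): F G H I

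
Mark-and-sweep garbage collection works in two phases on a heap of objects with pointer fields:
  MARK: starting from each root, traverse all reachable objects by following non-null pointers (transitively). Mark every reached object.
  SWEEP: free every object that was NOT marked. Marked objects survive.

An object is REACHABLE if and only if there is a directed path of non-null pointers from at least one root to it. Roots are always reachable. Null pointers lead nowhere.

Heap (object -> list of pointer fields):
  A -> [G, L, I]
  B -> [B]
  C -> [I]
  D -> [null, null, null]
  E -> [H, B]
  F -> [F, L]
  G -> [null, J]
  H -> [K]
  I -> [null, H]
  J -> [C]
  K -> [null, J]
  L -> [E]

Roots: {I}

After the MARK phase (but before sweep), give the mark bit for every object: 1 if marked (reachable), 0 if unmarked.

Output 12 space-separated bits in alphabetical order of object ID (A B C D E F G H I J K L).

Answer: 0 0 1 0 0 0 0 1 1 1 1 0

Derivation:
Roots: I
Mark I: refs=null H, marked=I
Mark H: refs=K, marked=H I
Mark K: refs=null J, marked=H I K
Mark J: refs=C, marked=H I J K
Mark C: refs=I, marked=C H I J K
Unmarked (collected): A B D E F G L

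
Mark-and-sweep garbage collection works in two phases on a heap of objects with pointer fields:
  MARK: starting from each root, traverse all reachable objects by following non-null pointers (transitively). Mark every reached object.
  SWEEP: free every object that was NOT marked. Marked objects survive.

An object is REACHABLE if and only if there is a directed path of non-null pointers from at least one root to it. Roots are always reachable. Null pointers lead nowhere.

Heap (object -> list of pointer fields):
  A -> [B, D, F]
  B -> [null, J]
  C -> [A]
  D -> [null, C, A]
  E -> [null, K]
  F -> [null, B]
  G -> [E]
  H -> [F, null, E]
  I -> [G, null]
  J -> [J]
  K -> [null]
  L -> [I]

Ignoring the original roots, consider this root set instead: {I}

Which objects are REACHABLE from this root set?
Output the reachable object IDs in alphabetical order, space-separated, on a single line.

Roots: I
Mark I: refs=G null, marked=I
Mark G: refs=E, marked=G I
Mark E: refs=null K, marked=E G I
Mark K: refs=null, marked=E G I K
Unmarked (collected): A B C D F H J L

Answer: E G I K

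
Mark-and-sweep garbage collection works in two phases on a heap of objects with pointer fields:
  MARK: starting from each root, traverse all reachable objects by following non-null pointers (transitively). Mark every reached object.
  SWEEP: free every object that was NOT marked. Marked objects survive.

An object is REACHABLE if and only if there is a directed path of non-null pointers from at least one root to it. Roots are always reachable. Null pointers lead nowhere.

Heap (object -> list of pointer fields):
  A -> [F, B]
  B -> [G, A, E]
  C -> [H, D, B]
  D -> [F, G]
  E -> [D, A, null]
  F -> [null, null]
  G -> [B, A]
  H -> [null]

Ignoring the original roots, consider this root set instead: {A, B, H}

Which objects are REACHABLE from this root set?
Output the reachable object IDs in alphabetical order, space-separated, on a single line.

Roots: A B H
Mark A: refs=F B, marked=A
Mark B: refs=G A E, marked=A B
Mark H: refs=null, marked=A B H
Mark F: refs=null null, marked=A B F H
Mark G: refs=B A, marked=A B F G H
Mark E: refs=D A null, marked=A B E F G H
Mark D: refs=F G, marked=A B D E F G H
Unmarked (collected): C

Answer: A B D E F G H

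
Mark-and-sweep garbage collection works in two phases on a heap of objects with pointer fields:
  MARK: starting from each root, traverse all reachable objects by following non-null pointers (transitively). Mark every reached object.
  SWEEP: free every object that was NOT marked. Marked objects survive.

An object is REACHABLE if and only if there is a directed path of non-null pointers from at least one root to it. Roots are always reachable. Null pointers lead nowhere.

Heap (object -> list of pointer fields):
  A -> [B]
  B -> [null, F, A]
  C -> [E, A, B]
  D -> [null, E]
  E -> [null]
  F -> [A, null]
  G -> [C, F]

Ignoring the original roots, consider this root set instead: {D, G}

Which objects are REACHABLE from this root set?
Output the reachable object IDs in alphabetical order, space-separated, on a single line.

Answer: A B C D E F G

Derivation:
Roots: D G
Mark D: refs=null E, marked=D
Mark G: refs=C F, marked=D G
Mark E: refs=null, marked=D E G
Mark C: refs=E A B, marked=C D E G
Mark F: refs=A null, marked=C D E F G
Mark A: refs=B, marked=A C D E F G
Mark B: refs=null F A, marked=A B C D E F G
Unmarked (collected): (none)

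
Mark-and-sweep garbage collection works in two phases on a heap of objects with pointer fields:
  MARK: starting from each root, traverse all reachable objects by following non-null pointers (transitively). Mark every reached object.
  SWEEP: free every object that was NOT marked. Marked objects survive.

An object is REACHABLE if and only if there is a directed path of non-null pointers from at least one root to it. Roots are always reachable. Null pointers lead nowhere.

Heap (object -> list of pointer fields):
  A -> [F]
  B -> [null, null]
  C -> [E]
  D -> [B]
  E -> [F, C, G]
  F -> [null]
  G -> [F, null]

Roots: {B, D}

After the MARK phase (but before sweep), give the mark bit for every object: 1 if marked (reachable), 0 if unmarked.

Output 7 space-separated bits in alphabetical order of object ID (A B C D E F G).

Roots: B D
Mark B: refs=null null, marked=B
Mark D: refs=B, marked=B D
Unmarked (collected): A C E F G

Answer: 0 1 0 1 0 0 0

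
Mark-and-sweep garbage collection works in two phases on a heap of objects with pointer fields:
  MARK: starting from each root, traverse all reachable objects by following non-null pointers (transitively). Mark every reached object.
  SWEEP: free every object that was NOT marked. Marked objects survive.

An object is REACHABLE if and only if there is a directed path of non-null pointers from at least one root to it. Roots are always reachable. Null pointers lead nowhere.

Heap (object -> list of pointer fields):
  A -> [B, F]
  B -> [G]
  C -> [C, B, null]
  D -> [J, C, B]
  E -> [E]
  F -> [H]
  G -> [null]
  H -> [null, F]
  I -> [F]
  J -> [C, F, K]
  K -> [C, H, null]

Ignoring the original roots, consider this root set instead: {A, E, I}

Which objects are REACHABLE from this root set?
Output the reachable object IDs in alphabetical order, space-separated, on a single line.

Answer: A B E F G H I

Derivation:
Roots: A E I
Mark A: refs=B F, marked=A
Mark E: refs=E, marked=A E
Mark I: refs=F, marked=A E I
Mark B: refs=G, marked=A B E I
Mark F: refs=H, marked=A B E F I
Mark G: refs=null, marked=A B E F G I
Mark H: refs=null F, marked=A B E F G H I
Unmarked (collected): C D J K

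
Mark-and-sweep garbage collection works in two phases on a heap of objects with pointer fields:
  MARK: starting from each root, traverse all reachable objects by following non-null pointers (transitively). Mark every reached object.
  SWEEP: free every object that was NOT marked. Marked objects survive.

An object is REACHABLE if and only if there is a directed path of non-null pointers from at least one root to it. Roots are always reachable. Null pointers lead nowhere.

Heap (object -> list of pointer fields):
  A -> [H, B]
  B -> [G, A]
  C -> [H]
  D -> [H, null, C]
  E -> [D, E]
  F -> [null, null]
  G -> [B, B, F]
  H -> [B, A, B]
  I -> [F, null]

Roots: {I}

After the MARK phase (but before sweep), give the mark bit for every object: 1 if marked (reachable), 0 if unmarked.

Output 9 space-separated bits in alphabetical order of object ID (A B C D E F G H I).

Roots: I
Mark I: refs=F null, marked=I
Mark F: refs=null null, marked=F I
Unmarked (collected): A B C D E G H

Answer: 0 0 0 0 0 1 0 0 1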